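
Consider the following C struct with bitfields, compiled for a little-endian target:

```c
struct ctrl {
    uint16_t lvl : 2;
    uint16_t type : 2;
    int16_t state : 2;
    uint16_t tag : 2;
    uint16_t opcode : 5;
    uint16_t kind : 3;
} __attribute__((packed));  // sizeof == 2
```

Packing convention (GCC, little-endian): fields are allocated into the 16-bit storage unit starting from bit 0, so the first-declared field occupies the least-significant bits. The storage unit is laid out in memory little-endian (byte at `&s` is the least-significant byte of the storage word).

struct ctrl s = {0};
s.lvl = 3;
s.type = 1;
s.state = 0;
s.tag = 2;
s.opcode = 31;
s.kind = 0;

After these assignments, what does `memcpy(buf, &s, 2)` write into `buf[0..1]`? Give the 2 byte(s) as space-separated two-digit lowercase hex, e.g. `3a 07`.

lvl:2 = 3 → 0x3 << 0 → word 0x0003
type:2 = 1 → 0x1 << 2 → word 0x0007
state:2 = 0 → 0x0 << 4 → word 0x0007
tag:2 = 2 → 0x2 << 6 → word 0x0087
opcode:5 = 31 → 0x1f << 8 → word 0x1f87
kind:3 = 0 → 0x0 << 13 → word 0x1f87
word = 0x1f87 → little-endian bytes:
  [0]=0x87  [1]=0x1f

87 1f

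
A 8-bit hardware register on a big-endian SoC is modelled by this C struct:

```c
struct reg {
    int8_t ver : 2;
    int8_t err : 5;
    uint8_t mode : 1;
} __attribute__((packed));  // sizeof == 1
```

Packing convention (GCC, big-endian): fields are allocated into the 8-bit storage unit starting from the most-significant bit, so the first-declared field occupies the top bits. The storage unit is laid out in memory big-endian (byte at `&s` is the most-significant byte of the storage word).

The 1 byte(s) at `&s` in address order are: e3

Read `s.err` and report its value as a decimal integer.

-15

[0]=0xe3 (big-endian) → word 0xe3
ver [6+:2] = (word>>6) & 0x3 = 3
err [1+:5] = (word>>1) & 0x1f = 17  ←
mode [0+:1] = (word>>0) & 0x1 = 1
err signed 5b, MSB=1: 17 - 32 = -15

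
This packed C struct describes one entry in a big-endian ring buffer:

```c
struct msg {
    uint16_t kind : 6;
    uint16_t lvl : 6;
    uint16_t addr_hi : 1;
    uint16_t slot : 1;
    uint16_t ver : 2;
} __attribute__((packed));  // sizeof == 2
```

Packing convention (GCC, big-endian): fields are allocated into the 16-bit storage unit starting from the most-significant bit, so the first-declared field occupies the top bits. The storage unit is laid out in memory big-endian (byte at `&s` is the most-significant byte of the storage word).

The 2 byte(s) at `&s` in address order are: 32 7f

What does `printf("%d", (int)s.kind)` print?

[0]=0x32 [1]=0x7f (big-endian) → word 0x327f
kind:6 @ bit 10 → (0x327f>>10)&0x3f = 0xc  ←
lvl:6 @ bit 4 → (0x327f>>4)&0x3f = 0x27
addr_hi:1 @ bit 3 → (0x327f>>3)&0x1 = 0x1
slot:1 @ bit 2 → (0x327f>>2)&0x1 = 0x1
ver:2 @ bit 0 → (0x327f>>0)&0x3 = 0x3

12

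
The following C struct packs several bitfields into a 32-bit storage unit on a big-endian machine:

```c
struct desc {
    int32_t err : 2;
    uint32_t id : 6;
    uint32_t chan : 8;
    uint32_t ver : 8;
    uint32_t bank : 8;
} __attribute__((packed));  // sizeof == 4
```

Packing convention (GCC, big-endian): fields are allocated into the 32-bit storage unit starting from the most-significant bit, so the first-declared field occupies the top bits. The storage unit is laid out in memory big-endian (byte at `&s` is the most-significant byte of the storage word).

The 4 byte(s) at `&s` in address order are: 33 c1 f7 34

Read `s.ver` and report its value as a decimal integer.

247

[0]=0x33 [1]=0xc1 [2]=0xf7 [3]=0x34 (big-endian) → word 0x33c1f734
err [30+:2] = (word>>30) & 0x3 = 0
id [24+:6] = (word>>24) & 0x3f = 51
chan [16+:8] = (word>>16) & 0xff = 193
ver [8+:8] = (word>>8) & 0xff = 247  ←
bank [0+:8] = (word>>0) & 0xff = 52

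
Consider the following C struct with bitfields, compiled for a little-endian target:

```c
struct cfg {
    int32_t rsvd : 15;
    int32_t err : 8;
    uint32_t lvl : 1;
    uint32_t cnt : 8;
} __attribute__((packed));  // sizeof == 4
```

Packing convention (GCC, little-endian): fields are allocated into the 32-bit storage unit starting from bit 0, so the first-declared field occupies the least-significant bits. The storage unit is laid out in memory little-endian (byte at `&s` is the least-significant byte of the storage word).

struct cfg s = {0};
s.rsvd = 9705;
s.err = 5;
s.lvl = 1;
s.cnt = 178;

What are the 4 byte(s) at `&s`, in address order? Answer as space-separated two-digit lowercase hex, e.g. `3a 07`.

[0+:15] rsvd=9705 & 0x7fff = 0x25e9; word=0x000025e9
[15+:8] err=5 & 0xff = 0x5; word=0x0002a5e9
[23+:1] lvl=1 & 0x1 = 0x1; word=0x0082a5e9
[24+:8] cnt=178 & 0xff = 0xb2; word=0xb282a5e9
word = 0xb282a5e9 → little-endian bytes:
  [0]=0xe9  [1]=0xa5  [2]=0x82  [3]=0xb2

e9 a5 82 b2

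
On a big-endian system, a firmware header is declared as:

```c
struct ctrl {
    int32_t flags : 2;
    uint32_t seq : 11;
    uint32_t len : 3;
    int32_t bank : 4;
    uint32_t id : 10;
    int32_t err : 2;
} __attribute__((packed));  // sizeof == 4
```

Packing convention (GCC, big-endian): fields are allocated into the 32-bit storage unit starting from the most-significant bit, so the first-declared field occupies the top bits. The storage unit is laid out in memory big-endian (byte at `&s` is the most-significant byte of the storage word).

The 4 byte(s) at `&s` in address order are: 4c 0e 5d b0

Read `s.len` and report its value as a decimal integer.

6

[0]=0x4c [1]=0x0e [2]=0x5d [3]=0xb0 (big-endian) → word 0x4c0e5db0
flags:2 @ bit 30 → (0x4c0e5db0>>30)&0x3 = 0x1
seq:11 @ bit 19 → (0x4c0e5db0>>19)&0x7ff = 0x181
len:3 @ bit 16 → (0x4c0e5db0>>16)&0x7 = 0x6  ←
bank:4 @ bit 12 → (0x4c0e5db0>>12)&0xf = 0x5
id:10 @ bit 2 → (0x4c0e5db0>>2)&0x3ff = 0x36c
err:2 @ bit 0 → (0x4c0e5db0>>0)&0x3 = 0x0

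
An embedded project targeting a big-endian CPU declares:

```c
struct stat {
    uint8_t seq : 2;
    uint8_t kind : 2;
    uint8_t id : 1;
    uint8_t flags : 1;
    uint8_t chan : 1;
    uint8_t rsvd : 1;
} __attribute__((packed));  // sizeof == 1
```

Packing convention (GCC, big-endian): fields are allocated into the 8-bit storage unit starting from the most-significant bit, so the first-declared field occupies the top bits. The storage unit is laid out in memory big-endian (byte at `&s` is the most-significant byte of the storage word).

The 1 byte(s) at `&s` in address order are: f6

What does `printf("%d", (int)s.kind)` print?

[0]=0xf6 (big-endian) → word 0xf6
seq [6+:2] = (word>>6) & 0x3 = 3
kind [4+:2] = (word>>4) & 0x3 = 3  ←
id [3+:1] = (word>>3) & 0x1 = 0
flags [2+:1] = (word>>2) & 0x1 = 1
chan [1+:1] = (word>>1) & 0x1 = 1
rsvd [0+:1] = (word>>0) & 0x1 = 0

3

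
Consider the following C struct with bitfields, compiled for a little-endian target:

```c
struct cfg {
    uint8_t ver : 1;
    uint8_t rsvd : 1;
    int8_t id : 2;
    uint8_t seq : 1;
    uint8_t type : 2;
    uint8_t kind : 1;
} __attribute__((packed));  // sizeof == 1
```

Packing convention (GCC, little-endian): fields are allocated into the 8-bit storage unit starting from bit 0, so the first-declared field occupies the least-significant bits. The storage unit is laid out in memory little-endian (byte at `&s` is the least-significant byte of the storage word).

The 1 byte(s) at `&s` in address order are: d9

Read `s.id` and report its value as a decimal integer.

[0]=0xd9 (little-endian) → word 0xd9
ver [0+:1] = (word>>0) & 0x1 = 1
rsvd [1+:1] = (word>>1) & 0x1 = 0
id [2+:2] = (word>>2) & 0x3 = 2  ←
seq [4+:1] = (word>>4) & 0x1 = 1
type [5+:2] = (word>>5) & 0x3 = 2
kind [7+:1] = (word>>7) & 0x1 = 1
id signed 2b, MSB=1: 2 - 4 = -2

-2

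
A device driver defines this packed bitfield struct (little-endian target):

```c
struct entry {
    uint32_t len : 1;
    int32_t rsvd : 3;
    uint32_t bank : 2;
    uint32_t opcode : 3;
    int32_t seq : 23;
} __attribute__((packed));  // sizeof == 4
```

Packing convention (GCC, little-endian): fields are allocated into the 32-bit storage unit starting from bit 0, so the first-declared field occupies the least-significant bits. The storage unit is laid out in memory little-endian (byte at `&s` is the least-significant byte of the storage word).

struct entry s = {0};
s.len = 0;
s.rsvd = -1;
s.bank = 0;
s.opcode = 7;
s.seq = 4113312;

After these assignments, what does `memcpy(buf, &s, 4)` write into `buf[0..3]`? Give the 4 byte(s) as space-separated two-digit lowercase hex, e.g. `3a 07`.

[0+:1] len=0 & 0x1 = 0x0; word=0x00000000
[1+:3] rsvd=-1 & 0x7 = 0x7; word=0x0000000e
[4+:2] bank=0 & 0x3 = 0x0; word=0x0000000e
[6+:3] opcode=7 & 0x7 = 0x7; word=0x000001ce
[9+:23] seq=4113312 & 0x7fffff = 0x3ec3a0; word=0x7d8741ce
word = 0x7d8741ce → little-endian bytes:
  [0]=0xce  [1]=0x41  [2]=0x87  [3]=0x7d

ce 41 87 7d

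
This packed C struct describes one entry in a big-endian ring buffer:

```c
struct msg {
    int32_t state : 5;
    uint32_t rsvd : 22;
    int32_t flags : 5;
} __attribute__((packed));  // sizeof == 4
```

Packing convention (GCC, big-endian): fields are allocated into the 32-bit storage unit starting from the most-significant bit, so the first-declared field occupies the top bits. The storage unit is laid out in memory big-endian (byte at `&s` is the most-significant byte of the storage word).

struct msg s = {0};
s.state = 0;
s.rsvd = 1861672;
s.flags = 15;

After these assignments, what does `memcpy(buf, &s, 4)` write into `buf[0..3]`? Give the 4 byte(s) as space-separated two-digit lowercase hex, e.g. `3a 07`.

[27+:5] state=0 & 0x1f = 0x0; word=0x00000000
[5+:22] rsvd=1861672 & 0x3fffff = 0x1c6828; word=0x038d0500
[0+:5] flags=15 & 0x1f = 0xf; word=0x038d050f
word = 0x038d050f → big-endian bytes:
  [0]=0x03  [1]=0x8d  [2]=0x05  [3]=0x0f

03 8d 05 0f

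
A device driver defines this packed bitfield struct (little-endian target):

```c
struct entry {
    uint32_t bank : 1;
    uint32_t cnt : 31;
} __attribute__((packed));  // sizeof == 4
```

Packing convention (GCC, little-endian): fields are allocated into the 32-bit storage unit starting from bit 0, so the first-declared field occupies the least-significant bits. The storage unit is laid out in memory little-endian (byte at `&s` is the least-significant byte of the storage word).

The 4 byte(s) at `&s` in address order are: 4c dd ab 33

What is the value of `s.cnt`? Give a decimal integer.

433450662

[0]=0x4c [1]=0xdd [2]=0xab [3]=0x33 (little-endian) → word 0x33abdd4c
bank:1 @ bit 0 → (0x33abdd4c>>0)&0x1 = 0x0
cnt:31 @ bit 1 → (0x33abdd4c>>1)&0x7fffffff = 0x19d5eea6  ←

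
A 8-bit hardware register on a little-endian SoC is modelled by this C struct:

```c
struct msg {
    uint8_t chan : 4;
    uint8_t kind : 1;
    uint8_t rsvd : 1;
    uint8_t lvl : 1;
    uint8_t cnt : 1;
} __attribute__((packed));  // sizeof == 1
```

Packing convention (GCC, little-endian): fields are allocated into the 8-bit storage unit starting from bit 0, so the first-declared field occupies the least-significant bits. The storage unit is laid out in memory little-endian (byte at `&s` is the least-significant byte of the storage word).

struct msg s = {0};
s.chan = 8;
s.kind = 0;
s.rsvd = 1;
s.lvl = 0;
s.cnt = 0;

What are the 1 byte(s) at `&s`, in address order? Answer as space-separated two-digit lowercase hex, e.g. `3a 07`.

28

chan:4 = 8 → 0x8 << 0 → word 0x08
kind:1 = 0 → 0x0 << 4 → word 0x08
rsvd:1 = 1 → 0x1 << 5 → word 0x28
lvl:1 = 0 → 0x0 << 6 → word 0x28
cnt:1 = 0 → 0x0 << 7 → word 0x28
word = 0x28 → little-endian bytes:
  [0]=0x28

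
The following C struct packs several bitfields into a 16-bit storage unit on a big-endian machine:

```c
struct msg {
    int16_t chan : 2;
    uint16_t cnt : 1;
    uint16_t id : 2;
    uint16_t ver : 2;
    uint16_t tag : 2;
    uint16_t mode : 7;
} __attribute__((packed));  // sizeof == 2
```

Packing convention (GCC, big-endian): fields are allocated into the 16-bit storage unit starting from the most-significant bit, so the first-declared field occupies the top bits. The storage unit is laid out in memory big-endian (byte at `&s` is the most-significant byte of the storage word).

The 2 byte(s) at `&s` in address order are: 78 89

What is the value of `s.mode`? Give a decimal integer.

[0]=0x78 [1]=0x89 (big-endian) → word 0x7889
chan [14+:2] = (word>>14) & 0x3 = 1
cnt [13+:1] = (word>>13) & 0x1 = 1
id [11+:2] = (word>>11) & 0x3 = 3
ver [9+:2] = (word>>9) & 0x3 = 0
tag [7+:2] = (word>>7) & 0x3 = 1
mode [0+:7] = (word>>0) & 0x7f = 9  ←

9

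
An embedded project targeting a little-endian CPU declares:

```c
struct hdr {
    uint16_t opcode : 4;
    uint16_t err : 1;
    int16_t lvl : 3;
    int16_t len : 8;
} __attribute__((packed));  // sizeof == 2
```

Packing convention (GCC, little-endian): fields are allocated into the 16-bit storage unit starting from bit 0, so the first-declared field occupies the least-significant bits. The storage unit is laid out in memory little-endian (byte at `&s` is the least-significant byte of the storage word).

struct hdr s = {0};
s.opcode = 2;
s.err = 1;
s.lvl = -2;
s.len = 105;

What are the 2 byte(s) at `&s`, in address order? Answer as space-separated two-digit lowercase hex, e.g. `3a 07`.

d2 69

opcode (4b) val=2 bits=0x2 at bit 0: 0x0002
err (1b) val=1 bits=0x1 at bit 4: 0x0012
lvl (3b) val=-2 bits=0x6 at bit 5: 0x00d2
len (8b) val=105 bits=0x69 at bit 8: 0x69d2
word = 0x69d2 → little-endian bytes:
  [0]=0xd2  [1]=0x69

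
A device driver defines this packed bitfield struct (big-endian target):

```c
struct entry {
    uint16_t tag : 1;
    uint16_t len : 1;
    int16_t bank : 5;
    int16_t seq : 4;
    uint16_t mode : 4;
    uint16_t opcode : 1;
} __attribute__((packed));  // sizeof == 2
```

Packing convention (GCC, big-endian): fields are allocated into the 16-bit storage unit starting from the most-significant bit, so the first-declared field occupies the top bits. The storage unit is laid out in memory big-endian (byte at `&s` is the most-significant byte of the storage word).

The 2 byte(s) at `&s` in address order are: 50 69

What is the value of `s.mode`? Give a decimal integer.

[0]=0x50 [1]=0x69 (big-endian) → word 0x5069
tag:1 @ bit 15 → (0x5069>>15)&0x1 = 0x0
len:1 @ bit 14 → (0x5069>>14)&0x1 = 0x1
bank:5 @ bit 9 → (0x5069>>9)&0x1f = 0x8
seq:4 @ bit 5 → (0x5069>>5)&0xf = 0x3
mode:4 @ bit 1 → (0x5069>>1)&0xf = 0x4  ←
opcode:1 @ bit 0 → (0x5069>>0)&0x1 = 0x1

4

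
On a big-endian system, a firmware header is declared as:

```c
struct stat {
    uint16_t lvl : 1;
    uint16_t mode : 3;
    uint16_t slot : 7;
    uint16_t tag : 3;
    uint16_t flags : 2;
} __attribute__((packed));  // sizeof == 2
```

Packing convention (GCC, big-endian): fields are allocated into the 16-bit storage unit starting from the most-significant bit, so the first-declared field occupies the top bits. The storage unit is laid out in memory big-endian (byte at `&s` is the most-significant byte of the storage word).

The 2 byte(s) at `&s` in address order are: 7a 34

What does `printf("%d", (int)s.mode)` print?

[0]=0x7a [1]=0x34 (big-endian) → word 0x7a34
lvl [15+:1] = (word>>15) & 0x1 = 0
mode [12+:3] = (word>>12) & 0x7 = 7  ←
slot [5+:7] = (word>>5) & 0x7f = 81
tag [2+:3] = (word>>2) & 0x7 = 5
flags [0+:2] = (word>>0) & 0x3 = 0

7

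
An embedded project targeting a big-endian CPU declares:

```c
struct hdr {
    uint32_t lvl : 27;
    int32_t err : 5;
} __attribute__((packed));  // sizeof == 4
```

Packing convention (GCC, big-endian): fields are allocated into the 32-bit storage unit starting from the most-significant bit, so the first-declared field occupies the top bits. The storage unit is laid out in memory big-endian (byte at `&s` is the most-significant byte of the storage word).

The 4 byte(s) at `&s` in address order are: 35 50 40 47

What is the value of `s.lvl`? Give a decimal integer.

[0]=0x35 [1]=0x50 [2]=0x40 [3]=0x47 (big-endian) → word 0x35504047
lvl [5+:27] = (word>>5) & 0x7ffffff = 27951618  ←
err [0+:5] = (word>>0) & 0x1f = 7

27951618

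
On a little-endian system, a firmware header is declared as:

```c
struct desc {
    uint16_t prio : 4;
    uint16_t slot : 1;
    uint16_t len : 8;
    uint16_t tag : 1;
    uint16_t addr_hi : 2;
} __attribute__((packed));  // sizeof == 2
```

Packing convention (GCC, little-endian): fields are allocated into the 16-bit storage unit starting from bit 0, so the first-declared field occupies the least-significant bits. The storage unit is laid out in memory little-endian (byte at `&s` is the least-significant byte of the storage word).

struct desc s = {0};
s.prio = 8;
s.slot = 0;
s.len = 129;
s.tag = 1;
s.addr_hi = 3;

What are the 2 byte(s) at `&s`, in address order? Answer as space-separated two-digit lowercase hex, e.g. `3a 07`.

prio (4b) val=8 bits=0x8 at bit 0: 0x0008
slot (1b) val=0 bits=0x0 at bit 4: 0x0008
len (8b) val=129 bits=0x81 at bit 5: 0x1028
tag (1b) val=1 bits=0x1 at bit 13: 0x3028
addr_hi (2b) val=3 bits=0x3 at bit 14: 0xf028
word = 0xf028 → little-endian bytes:
  [0]=0x28  [1]=0xf0

28 f0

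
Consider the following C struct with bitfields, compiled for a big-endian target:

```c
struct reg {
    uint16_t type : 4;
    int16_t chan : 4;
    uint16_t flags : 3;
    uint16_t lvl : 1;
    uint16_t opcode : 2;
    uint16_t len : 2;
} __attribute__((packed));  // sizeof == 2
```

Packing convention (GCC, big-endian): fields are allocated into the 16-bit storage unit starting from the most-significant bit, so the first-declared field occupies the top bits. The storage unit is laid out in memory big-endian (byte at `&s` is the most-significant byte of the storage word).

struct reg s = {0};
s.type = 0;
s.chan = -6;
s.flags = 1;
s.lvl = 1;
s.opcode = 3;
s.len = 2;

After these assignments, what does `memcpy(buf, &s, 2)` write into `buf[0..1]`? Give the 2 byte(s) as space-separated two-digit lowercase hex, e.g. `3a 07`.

0a 3e

[12+:4] type=0 & 0xf = 0x0; word=0x0000
[8+:4] chan=-6 & 0xf = 0xa; word=0x0a00
[5+:3] flags=1 & 0x7 = 0x1; word=0x0a20
[4+:1] lvl=1 & 0x1 = 0x1; word=0x0a30
[2+:2] opcode=3 & 0x3 = 0x3; word=0x0a3c
[0+:2] len=2 & 0x3 = 0x2; word=0x0a3e
word = 0x0a3e → big-endian bytes:
  [0]=0x0a  [1]=0x3e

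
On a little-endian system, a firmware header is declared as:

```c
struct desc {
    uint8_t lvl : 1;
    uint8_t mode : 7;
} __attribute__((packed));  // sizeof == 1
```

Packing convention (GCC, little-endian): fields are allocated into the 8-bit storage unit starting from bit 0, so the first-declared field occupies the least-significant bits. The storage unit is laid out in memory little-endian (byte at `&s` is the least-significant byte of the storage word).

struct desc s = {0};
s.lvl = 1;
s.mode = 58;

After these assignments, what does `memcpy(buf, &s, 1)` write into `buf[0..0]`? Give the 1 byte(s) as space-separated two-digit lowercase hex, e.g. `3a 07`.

lvl (1b) val=1 bits=0x1 at bit 0: 0x01
mode (7b) val=58 bits=0x3a at bit 1: 0x75
word = 0x75 → little-endian bytes:
  [0]=0x75

75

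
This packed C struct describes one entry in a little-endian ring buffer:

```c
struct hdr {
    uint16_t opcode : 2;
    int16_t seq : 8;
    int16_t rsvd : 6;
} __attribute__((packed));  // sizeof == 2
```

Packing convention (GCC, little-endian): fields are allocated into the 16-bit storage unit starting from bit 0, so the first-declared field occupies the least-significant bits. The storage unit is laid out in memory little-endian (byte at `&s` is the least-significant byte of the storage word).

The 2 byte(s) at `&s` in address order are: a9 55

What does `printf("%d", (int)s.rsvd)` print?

21

[0]=0xa9 [1]=0x55 (little-endian) → word 0x55a9
opcode [0+:2] = (word>>0) & 0x3 = 1
seq [2+:8] = (word>>2) & 0xff = 106
rsvd [10+:6] = (word>>10) & 0x3f = 21  ←
rsvd signed 6b, MSB=0: value = 21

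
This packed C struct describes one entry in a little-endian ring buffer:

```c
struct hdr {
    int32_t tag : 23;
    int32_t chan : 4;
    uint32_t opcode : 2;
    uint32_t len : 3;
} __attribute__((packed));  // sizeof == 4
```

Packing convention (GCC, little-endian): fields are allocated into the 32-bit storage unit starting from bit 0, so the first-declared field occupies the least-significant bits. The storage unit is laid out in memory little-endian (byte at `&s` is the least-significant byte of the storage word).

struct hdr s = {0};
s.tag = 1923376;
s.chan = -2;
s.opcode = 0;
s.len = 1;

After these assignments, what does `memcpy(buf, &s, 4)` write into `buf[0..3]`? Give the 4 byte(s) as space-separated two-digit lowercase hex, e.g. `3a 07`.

tag (23b) val=1923376 bits=0x1d5930 at bit 0: 0x001d5930
chan (4b) val=-2 bits=0xe at bit 23: 0x071d5930
opcode (2b) val=0 bits=0x0 at bit 27: 0x071d5930
len (3b) val=1 bits=0x1 at bit 29: 0x271d5930
word = 0x271d5930 → little-endian bytes:
  [0]=0x30  [1]=0x59  [2]=0x1d  [3]=0x27

30 59 1d 27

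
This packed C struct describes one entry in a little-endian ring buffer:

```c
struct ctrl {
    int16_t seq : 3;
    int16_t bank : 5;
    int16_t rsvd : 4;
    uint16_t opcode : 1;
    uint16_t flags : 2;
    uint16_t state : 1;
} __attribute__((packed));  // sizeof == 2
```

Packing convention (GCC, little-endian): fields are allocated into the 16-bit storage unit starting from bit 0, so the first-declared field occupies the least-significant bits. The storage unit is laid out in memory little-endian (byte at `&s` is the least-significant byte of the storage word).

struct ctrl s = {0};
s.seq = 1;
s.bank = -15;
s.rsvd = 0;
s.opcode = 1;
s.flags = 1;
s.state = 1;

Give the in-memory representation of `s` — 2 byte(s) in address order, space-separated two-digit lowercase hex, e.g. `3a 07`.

[0+:3] seq=1 & 0x7 = 0x1; word=0x0001
[3+:5] bank=-15 & 0x1f = 0x11; word=0x0089
[8+:4] rsvd=0 & 0xf = 0x0; word=0x0089
[12+:1] opcode=1 & 0x1 = 0x1; word=0x1089
[13+:2] flags=1 & 0x3 = 0x1; word=0x3089
[15+:1] state=1 & 0x1 = 0x1; word=0xb089
word = 0xb089 → little-endian bytes:
  [0]=0x89  [1]=0xb0

89 b0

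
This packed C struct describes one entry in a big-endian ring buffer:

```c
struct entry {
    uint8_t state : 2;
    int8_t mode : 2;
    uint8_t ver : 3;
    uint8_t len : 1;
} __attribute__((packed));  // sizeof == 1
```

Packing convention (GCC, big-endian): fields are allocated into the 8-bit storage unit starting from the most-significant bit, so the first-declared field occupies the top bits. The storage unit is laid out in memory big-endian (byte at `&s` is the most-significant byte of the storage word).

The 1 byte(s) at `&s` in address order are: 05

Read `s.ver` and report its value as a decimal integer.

2

[0]=0x05 (big-endian) → word 0x05
state [6+:2] = (word>>6) & 0x3 = 0
mode [4+:2] = (word>>4) & 0x3 = 0
ver [1+:3] = (word>>1) & 0x7 = 2  ←
len [0+:1] = (word>>0) & 0x1 = 1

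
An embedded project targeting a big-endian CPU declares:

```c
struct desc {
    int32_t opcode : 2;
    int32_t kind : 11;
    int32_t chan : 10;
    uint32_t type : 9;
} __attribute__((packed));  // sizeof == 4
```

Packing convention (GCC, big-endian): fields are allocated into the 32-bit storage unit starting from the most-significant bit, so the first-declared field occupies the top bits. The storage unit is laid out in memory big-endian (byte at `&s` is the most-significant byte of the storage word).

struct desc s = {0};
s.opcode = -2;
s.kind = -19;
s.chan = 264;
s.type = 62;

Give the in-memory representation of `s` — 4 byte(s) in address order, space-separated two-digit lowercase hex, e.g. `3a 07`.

opcode:2 = -2 → 0x2 << 30 → word 0x80000000
kind:11 = -19 → 0x7ed << 19 → word 0xbf680000
chan:10 = 264 → 0x108 << 9 → word 0xbf6a1000
type:9 = 62 → 0x3e << 0 → word 0xbf6a103e
word = 0xbf6a103e → big-endian bytes:
  [0]=0xbf  [1]=0x6a  [2]=0x10  [3]=0x3e

bf 6a 10 3e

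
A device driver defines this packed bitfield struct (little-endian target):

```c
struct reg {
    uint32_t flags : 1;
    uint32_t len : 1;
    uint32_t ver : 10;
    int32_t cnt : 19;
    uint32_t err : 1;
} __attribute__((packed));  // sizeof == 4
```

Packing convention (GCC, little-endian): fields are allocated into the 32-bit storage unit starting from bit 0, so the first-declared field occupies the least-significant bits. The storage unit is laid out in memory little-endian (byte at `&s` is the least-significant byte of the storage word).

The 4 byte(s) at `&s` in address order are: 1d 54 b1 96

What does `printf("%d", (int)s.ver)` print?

263

[0]=0x1d [1]=0x54 [2]=0xb1 [3]=0x96 (little-endian) → word 0x96b1541d
flags:1 @ bit 0 → (0x96b1541d>>0)&0x1 = 0x1
len:1 @ bit 1 → (0x96b1541d>>1)&0x1 = 0x0
ver:10 @ bit 2 → (0x96b1541d>>2)&0x3ff = 0x107  ←
cnt:19 @ bit 12 → (0x96b1541d>>12)&0x7ffff = 0x16b15
err:1 @ bit 31 → (0x96b1541d>>31)&0x1 = 0x1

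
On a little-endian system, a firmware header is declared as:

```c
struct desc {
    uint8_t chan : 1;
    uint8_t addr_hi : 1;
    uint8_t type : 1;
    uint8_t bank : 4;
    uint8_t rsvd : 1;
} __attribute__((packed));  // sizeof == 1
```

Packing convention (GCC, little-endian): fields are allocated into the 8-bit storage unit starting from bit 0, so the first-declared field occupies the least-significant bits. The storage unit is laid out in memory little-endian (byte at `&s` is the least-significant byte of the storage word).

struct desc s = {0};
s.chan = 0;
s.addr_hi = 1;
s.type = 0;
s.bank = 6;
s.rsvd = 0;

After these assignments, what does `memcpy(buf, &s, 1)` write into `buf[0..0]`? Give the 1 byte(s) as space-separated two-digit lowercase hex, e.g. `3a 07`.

32

chan (1b) val=0 bits=0x0 at bit 0: 0x00
addr_hi (1b) val=1 bits=0x1 at bit 1: 0x02
type (1b) val=0 bits=0x0 at bit 2: 0x02
bank (4b) val=6 bits=0x6 at bit 3: 0x32
rsvd (1b) val=0 bits=0x0 at bit 7: 0x32
word = 0x32 → little-endian bytes:
  [0]=0x32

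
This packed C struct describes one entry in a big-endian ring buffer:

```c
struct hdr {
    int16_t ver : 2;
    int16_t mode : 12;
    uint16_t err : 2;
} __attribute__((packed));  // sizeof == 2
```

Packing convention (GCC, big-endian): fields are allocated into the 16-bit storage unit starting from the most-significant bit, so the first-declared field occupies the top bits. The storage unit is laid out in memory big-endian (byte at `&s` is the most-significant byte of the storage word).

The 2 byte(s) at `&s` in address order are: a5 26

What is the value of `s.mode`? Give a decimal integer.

-1719

[0]=0xa5 [1]=0x26 (big-endian) → word 0xa526
ver [14+:2] = (word>>14) & 0x3 = 2
mode [2+:12] = (word>>2) & 0xfff = 2377  ←
err [0+:2] = (word>>0) & 0x3 = 2
mode signed 12b, MSB=1: 2377 - 4096 = -1719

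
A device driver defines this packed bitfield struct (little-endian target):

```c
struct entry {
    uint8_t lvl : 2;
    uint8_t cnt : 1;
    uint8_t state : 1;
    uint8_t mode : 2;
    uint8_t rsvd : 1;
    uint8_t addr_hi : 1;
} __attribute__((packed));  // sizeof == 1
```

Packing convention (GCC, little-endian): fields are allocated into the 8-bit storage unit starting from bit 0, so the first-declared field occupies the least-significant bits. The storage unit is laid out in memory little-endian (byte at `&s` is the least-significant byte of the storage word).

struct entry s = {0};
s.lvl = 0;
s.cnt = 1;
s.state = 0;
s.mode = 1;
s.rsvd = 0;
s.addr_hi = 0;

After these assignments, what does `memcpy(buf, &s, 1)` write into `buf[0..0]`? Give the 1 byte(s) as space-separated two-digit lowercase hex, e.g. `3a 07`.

lvl (2b) val=0 bits=0x0 at bit 0: 0x00
cnt (1b) val=1 bits=0x1 at bit 2: 0x04
state (1b) val=0 bits=0x0 at bit 3: 0x04
mode (2b) val=1 bits=0x1 at bit 4: 0x14
rsvd (1b) val=0 bits=0x0 at bit 6: 0x14
addr_hi (1b) val=0 bits=0x0 at bit 7: 0x14
word = 0x14 → little-endian bytes:
  [0]=0x14

14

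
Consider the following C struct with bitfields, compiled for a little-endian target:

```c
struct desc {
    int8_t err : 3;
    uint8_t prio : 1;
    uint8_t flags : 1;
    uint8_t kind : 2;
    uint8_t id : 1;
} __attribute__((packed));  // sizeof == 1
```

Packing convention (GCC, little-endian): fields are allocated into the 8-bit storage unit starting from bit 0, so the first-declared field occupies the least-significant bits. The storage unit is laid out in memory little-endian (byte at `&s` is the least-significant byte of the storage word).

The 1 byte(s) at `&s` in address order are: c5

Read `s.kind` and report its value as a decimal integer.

[0]=0xc5 (little-endian) → word 0xc5
err:3 @ bit 0 → (0xc5>>0)&0x7 = 0x5
prio:1 @ bit 3 → (0xc5>>3)&0x1 = 0x0
flags:1 @ bit 4 → (0xc5>>4)&0x1 = 0x0
kind:2 @ bit 5 → (0xc5>>5)&0x3 = 0x2  ←
id:1 @ bit 7 → (0xc5>>7)&0x1 = 0x1

2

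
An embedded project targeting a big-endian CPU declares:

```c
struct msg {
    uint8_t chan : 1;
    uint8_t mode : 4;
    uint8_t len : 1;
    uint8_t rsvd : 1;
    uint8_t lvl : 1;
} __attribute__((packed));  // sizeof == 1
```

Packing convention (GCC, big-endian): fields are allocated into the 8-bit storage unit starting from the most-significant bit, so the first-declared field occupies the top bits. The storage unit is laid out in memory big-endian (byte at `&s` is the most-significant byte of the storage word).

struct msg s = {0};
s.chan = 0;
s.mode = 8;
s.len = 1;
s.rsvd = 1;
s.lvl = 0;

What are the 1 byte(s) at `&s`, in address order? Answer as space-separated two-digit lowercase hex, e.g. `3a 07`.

46

chan:1 = 0 → 0x0 << 7 → word 0x00
mode:4 = 8 → 0x8 << 3 → word 0x40
len:1 = 1 → 0x1 << 2 → word 0x44
rsvd:1 = 1 → 0x1 << 1 → word 0x46
lvl:1 = 0 → 0x0 << 0 → word 0x46
word = 0x46 → big-endian bytes:
  [0]=0x46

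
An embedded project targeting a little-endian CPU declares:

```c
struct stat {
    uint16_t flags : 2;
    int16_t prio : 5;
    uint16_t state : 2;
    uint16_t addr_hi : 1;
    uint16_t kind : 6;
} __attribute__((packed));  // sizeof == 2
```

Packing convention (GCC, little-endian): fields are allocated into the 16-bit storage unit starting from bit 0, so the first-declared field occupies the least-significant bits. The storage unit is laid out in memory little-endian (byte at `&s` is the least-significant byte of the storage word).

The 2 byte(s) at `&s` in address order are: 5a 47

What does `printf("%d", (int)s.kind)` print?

[0]=0x5a [1]=0x47 (little-endian) → word 0x475a
flags:2 @ bit 0 → (0x475a>>0)&0x3 = 0x2
prio:5 @ bit 2 → (0x475a>>2)&0x1f = 0x16
state:2 @ bit 7 → (0x475a>>7)&0x3 = 0x2
addr_hi:1 @ bit 9 → (0x475a>>9)&0x1 = 0x1
kind:6 @ bit 10 → (0x475a>>10)&0x3f = 0x11  ←

17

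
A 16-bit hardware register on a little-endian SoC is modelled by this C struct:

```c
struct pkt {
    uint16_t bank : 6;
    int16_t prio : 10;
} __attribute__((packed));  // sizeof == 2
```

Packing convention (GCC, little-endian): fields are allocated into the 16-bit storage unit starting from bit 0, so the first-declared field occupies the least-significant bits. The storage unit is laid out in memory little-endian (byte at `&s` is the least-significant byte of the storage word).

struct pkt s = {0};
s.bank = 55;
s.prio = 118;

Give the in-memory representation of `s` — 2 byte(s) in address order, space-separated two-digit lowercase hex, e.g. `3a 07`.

b7 1d

[0+:6] bank=55 & 0x3f = 0x37; word=0x0037
[6+:10] prio=118 & 0x3ff = 0x76; word=0x1db7
word = 0x1db7 → little-endian bytes:
  [0]=0xb7  [1]=0x1d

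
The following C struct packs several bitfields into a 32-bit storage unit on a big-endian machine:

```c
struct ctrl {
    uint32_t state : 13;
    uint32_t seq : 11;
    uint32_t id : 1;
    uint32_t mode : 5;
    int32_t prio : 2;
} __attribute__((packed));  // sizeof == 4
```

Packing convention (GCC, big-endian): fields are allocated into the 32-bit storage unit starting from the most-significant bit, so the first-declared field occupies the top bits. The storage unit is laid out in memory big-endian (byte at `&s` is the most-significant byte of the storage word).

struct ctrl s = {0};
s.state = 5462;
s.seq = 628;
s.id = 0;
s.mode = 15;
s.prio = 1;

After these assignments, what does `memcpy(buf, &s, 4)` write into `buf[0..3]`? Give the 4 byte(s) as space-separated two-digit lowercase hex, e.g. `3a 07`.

aa b2 74 3d

state:13 = 5462 → 0x1556 << 19 → word 0xaab00000
seq:11 = 628 → 0x274 << 8 → word 0xaab27400
id:1 = 0 → 0x0 << 7 → word 0xaab27400
mode:5 = 15 → 0xf << 2 → word 0xaab2743c
prio:2 = 1 → 0x1 << 0 → word 0xaab2743d
word = 0xaab2743d → big-endian bytes:
  [0]=0xaa  [1]=0xb2  [2]=0x74  [3]=0x3d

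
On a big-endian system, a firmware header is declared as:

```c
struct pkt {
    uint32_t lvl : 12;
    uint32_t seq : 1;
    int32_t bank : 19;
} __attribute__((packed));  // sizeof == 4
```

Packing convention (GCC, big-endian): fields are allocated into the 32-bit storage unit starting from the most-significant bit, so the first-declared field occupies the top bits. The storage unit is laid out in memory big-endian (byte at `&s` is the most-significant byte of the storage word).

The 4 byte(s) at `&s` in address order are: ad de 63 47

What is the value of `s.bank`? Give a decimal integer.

[0]=0xad [1]=0xde [2]=0x63 [3]=0x47 (big-endian) → word 0xadde6347
lvl:12 @ bit 20 → (0xadde6347>>20)&0xfff = 0xadd
seq:1 @ bit 19 → (0xadde6347>>19)&0x1 = 0x1
bank:19 @ bit 0 → (0xadde6347>>0)&0x7ffff = 0x66347  ←
bank signed 19b, MSB=1: 418631 - 524288 = -105657

-105657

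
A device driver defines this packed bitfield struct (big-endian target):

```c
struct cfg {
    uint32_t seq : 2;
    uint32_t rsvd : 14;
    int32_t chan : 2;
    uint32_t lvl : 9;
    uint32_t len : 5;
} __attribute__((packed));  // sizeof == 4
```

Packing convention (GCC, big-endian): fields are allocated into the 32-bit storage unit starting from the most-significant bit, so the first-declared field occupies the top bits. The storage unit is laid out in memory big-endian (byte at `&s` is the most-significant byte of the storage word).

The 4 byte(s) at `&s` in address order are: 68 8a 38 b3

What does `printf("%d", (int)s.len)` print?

19

[0]=0x68 [1]=0x8a [2]=0x38 [3]=0xb3 (big-endian) → word 0x688a38b3
seq:2 @ bit 30 → (0x688a38b3>>30)&0x3 = 0x1
rsvd:14 @ bit 16 → (0x688a38b3>>16)&0x3fff = 0x288a
chan:2 @ bit 14 → (0x688a38b3>>14)&0x3 = 0x0
lvl:9 @ bit 5 → (0x688a38b3>>5)&0x1ff = 0x1c5
len:5 @ bit 0 → (0x688a38b3>>0)&0x1f = 0x13  ←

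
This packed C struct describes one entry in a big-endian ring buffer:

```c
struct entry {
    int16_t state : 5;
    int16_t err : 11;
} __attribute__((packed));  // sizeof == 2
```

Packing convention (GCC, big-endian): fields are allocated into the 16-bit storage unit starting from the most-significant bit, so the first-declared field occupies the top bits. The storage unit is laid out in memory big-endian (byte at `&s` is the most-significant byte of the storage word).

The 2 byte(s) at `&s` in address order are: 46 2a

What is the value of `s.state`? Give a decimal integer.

8

[0]=0x46 [1]=0x2a (big-endian) → word 0x462a
state [11+:5] = (word>>11) & 0x1f = 8  ←
err [0+:11] = (word>>0) & 0x7ff = 1578
state signed 5b, MSB=0: value = 8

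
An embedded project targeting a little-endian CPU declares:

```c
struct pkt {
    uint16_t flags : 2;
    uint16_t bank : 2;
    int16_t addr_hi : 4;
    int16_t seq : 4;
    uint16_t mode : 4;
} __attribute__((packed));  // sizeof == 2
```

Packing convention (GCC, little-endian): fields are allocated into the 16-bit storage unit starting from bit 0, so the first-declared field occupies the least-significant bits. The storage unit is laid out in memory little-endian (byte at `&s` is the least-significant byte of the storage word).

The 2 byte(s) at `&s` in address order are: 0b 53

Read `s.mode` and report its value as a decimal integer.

[0]=0x0b [1]=0x53 (little-endian) → word 0x530b
flags [0+:2] = (word>>0) & 0x3 = 3
bank [2+:2] = (word>>2) & 0x3 = 2
addr_hi [4+:4] = (word>>4) & 0xf = 0
seq [8+:4] = (word>>8) & 0xf = 3
mode [12+:4] = (word>>12) & 0xf = 5  ←

5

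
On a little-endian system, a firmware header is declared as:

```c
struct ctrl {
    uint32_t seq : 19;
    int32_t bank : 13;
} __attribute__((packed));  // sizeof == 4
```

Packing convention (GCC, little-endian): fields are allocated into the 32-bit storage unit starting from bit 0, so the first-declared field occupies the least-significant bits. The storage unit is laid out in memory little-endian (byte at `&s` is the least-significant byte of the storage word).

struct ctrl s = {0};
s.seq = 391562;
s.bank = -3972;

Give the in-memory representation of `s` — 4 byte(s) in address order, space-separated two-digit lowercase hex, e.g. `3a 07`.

8a f9 e5 83

[0+:19] seq=391562 & 0x7ffff = 0x5f98a; word=0x0005f98a
[19+:13] bank=-3972 & 0x1fff = 0x107c; word=0x83e5f98a
word = 0x83e5f98a → little-endian bytes:
  [0]=0x8a  [1]=0xf9  [2]=0xe5  [3]=0x83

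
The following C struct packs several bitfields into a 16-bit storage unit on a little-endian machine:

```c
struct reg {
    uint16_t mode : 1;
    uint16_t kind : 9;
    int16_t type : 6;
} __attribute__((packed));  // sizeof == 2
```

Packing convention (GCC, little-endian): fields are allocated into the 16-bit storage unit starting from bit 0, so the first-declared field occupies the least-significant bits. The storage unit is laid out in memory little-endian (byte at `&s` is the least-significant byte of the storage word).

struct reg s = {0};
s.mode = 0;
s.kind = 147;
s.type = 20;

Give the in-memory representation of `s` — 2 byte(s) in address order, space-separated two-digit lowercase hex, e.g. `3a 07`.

mode (1b) val=0 bits=0x0 at bit 0: 0x0000
kind (9b) val=147 bits=0x93 at bit 1: 0x0126
type (6b) val=20 bits=0x14 at bit 10: 0x5126
word = 0x5126 → little-endian bytes:
  [0]=0x26  [1]=0x51

26 51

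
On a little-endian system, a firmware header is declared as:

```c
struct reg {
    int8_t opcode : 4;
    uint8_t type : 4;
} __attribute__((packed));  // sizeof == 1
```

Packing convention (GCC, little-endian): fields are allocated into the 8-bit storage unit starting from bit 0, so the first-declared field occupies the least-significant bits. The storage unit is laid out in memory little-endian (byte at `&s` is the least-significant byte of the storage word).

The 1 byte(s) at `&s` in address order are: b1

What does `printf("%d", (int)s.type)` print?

11

[0]=0xb1 (little-endian) → word 0xb1
opcode:4 @ bit 0 → (0xb1>>0)&0xf = 0x1
type:4 @ bit 4 → (0xb1>>4)&0xf = 0xb  ←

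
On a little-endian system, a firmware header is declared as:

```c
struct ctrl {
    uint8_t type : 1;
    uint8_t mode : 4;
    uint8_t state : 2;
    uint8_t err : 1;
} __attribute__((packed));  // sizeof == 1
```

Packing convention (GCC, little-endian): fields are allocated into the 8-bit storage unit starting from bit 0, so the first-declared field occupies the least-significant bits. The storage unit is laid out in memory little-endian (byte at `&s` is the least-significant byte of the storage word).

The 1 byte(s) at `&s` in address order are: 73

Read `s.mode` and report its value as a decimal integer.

9

[0]=0x73 (little-endian) → word 0x73
type:1 @ bit 0 → (0x73>>0)&0x1 = 0x1
mode:4 @ bit 1 → (0x73>>1)&0xf = 0x9  ←
state:2 @ bit 5 → (0x73>>5)&0x3 = 0x3
err:1 @ bit 7 → (0x73>>7)&0x1 = 0x0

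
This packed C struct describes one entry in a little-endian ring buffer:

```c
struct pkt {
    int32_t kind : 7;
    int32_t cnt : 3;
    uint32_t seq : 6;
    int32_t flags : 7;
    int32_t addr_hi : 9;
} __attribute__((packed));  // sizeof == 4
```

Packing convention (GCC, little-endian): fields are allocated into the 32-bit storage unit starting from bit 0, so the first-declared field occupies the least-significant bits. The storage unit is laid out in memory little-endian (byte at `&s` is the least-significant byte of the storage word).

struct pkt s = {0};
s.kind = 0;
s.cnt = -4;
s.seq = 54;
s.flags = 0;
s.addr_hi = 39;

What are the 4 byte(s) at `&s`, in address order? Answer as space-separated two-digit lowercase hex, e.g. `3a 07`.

00 da 80 13

kind:7 = 0 → 0x0 << 0 → word 0x00000000
cnt:3 = -4 → 0x4 << 7 → word 0x00000200
seq:6 = 54 → 0x36 << 10 → word 0x0000da00
flags:7 = 0 → 0x0 << 16 → word 0x0000da00
addr_hi:9 = 39 → 0x27 << 23 → word 0x1380da00
word = 0x1380da00 → little-endian bytes:
  [0]=0x00  [1]=0xda  [2]=0x80  [3]=0x13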